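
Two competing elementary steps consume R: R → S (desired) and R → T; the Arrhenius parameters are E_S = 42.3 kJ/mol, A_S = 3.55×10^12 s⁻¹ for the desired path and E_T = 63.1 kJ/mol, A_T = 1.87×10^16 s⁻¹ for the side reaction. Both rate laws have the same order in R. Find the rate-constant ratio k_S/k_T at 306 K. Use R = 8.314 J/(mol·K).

Since both paths have the same order in R, the concentration cancels and S_{S/T} = k_S/k_T = (A_S/A_T)·exp[(E_T−E_S)/(RT)].
(E_T−E_S)/(RT) = (63.1−42.3)×10³/(8.314×306) = 20800/2544 = 8.176.
k_S/k_T = (3.55×10^12/1.87×10^16)·exp(8.176) = 1.898×10^-4 × 3554 = 0.675.
Since E_S < E_T, lowering the temperature improves selectivity toward S.

0.675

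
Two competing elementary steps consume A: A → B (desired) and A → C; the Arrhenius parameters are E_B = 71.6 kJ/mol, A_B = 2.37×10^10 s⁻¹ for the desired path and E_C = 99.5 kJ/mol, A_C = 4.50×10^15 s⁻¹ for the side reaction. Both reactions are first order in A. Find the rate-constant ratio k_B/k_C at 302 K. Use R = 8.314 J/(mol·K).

0.353

k_B/k_C = (A_B/A_C)·exp[−(E_B−E_C)/(RT)] = (A_B/A_C)·exp[(E_C−E_B)/(RT)].
(E_C−E_B)/(RT) = (99.5−71.6)×10³/(8.314×302) = 27900/2511 = 11.11.
k_B/k_C = (2.37×10^10/4.50×10^15)·exp(11.11) = 5.267×10^-6 × 66961 = 0.353.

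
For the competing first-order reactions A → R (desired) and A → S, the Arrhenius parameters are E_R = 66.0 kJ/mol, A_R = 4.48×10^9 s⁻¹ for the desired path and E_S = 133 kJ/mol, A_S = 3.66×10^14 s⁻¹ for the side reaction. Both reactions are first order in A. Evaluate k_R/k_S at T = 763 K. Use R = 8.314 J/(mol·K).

0.473

k_R/k_S = (A_R/A_S)·exp[−(E_R−E_S)/(RT)] = (A_R/A_S)·exp[(E_S−E_R)/(RT)].
(E_S−E_R)/(RT) = (133−66.0)×10³/(8.314×763) = 67000/6344 = 10.56.
k_R/k_S = (4.48×10^9/3.66×10^14)·exp(10.56) = 1.224×10^-5 × 38633 = 0.473.
Since E_R < E_S, lowering the temperature improves selectivity toward R.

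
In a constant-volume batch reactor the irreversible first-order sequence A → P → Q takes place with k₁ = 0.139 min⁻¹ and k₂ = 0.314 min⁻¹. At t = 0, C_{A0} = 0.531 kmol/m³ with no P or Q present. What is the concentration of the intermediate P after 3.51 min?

0.119 kmol/m³

For first-order series with pure A initially, C_P(t) = k₁C_{A0}/(k₂−k₁)·(e^(−k₁t) − e^(−k₂t)).
e^(−k₁t) = e^(−0.139×3.51) = e^(−0.4879) = 0.6139; e^(−k₂t) = e^(−1.102) = 0.3322.
C_P = 0.139×0.531/(0.314−0.139) × (0.6139−0.3322) = 0.4218×0.2818 = 0.1188 kmol/m³.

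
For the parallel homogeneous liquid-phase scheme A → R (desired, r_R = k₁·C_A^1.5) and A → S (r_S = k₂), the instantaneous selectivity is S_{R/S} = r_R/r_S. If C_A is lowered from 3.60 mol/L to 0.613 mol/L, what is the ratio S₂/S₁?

S_{R/S} = (k₁/k₂)·C_A^1.5, so S₂/S₁ = (C_{A,2}/C_{A,1})^1.5.
= (0.613/3.60)^1.5 = (0.1703)^1.5 = 0.0703.

0.0703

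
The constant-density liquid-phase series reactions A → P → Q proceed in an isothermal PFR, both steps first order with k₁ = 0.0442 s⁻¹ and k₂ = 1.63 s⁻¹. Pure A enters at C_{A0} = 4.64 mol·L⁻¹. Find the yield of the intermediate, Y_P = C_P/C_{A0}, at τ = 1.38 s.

0.0233

For first-order series with pure A initially, C_P(τ) = k₁C_{A0}/(k₂−k₁)·(e^(−k₁τ) − e^(−k₂τ)).
e^(−k₁τ) = e^(−0.0442×1.38) = e^(−0.06100) = 0.9408; e^(−k₂τ) = e^(−2.249) = 0.1055.
C_P = 0.0442×4.64/(1.63−0.0442) × (0.9408−0.1055) = 0.1293×0.8354 = 0.1080 mol·L⁻¹.
Y_P = C_P/C_{A0} = 0.1080/4.64 = 0.0233.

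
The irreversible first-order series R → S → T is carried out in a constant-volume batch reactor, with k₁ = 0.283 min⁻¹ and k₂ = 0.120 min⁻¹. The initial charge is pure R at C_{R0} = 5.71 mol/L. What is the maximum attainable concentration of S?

At the optimum, C_{S,max}/C_{R0} = (k₁/k₂)^[k₂/(k₂−k₁)].
= (0.283/0.120)^(0.120/(0.120−0.283)) = (2.358)^(-0.7362) = 0.5317.
C_{S,max} = 0.5317×5.71 = 3.04 mol/L.

3.04 mol/L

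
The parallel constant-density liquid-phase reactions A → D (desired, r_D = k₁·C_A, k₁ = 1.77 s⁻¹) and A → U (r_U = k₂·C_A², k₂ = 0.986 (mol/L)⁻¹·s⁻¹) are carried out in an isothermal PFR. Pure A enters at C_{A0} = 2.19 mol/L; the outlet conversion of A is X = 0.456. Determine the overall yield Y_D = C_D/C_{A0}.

C_A = C_{A0}(1−X) = 1.191 mol/L.
Along a PFR/batch, dC_D/dC_A = −r_D/(r_D+r_U) = −k₁/(k₁+k₂·C_A).
Integrating from C_{A0} to C_A: C_D = (1.77/0.986)·ln[(1.77+0.986·2.19)/(1.77+0.986·1.19)] = 1.795·ln(3.929/2.945) = 0.5178 mol/L.
Y_D = C_D/C_{A0} = 0.5178/2.19 = 0.236.

0.236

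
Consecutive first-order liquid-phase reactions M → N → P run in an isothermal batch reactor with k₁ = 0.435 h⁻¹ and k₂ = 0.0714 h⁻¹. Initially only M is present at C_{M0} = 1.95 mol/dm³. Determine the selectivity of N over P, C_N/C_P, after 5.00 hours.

Solving the coupled first-order balances gives C_N(t) = [k₁/(k₂−k₁)]·C_{M0}·(e^(−k₁t) − e^(−k₂t)).
e^(−k₁t) = e^(−0.435×5.00) = e^(−2.175) = 0.1136; e^(−k₂t) = e^(−0.3570) = 0.6998.
C_N = 0.435×1.95/(0.0714−0.435) × (0.1136−0.6998) = (-2.333)×(-0.5862) = 1.367 mol/dm³.
C_M = C_{M0}e^(−k₁t) = 0.2215 mol/dm³, so C_P = C_{M0}−C_M−C_N = 0.3610 mol/dm³; C_N/C_P = 3.79.

3.79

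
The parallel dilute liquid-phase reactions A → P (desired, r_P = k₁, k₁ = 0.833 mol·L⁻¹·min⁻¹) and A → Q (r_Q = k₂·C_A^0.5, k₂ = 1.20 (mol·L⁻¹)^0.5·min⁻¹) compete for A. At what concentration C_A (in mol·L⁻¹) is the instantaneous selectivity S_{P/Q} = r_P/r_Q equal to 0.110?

S_{P/Q} = (k₁/k₂)·C_A^-0.5 ⇒ C_A = (S·k₂/k₁)^(-2).
= (0.110×1.20/0.833)^(-2) = (0.1585)^(-2) = 39.8 mol·L⁻¹.

39.8 mol·L⁻¹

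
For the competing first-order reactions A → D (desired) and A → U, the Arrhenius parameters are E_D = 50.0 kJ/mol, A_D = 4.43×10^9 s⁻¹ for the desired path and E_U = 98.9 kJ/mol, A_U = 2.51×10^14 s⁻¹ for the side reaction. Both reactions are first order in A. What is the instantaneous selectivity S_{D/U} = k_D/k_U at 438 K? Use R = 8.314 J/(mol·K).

12.0

Since both paths have the same order in A, the concentration cancels and S_{D/U} = k_D/k_U = (A_D/A_U)·exp[(E_U−E_D)/(RT)].
(E_U−E_D)/(RT) = (98.9−50.0)×10³/(8.314×438) = 48900/3642 = 13.43.
k_D/k_U = (4.43×10^9/2.51×10^14)·exp(13.43) = 1.765×10^-5 × 6.790×10^5 = 12.0.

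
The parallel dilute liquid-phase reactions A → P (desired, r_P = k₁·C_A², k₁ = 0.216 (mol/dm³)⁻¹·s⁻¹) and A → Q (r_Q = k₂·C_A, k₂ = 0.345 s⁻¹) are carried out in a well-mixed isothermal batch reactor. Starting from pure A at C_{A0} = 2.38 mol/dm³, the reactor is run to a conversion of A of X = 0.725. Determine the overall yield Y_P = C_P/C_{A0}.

0.343

C_A = C_{A0}(1−X) = 0.6545 mol/dm³.
Along a PFR/batch, dC_Q/dC_A = −r_Q/(r_P+r_Q) = −k₂/(k₂+k₁·C_A).
Integrating from C_{A0} to C_A: C_Q = (0.345/0.216)·ln[(0.345+0.216·2.38)/(0.345+0.216·0.654)] = 1.597·ln(0.8591/0.4864) = 0.9086 mol/dm³.
Then C_P = (C_{A0}−C_A) − C_Q = 1.725 − 0.9086 = 0.8169 mol/dm³.
Y_P = C_P/C_{A0} = 0.8169/2.38 = 0.343.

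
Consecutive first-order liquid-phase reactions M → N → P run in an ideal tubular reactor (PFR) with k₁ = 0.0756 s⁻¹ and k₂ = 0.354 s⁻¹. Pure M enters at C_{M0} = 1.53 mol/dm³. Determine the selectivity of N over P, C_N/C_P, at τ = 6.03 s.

Solving the coupled first-order balances gives C_N(τ) = [k₁/(k₂−k₁)]·C_{M0}·(e^(−k₁τ) − e^(−k₂τ)).
e^(−k₁τ) = e^(−0.0756×6.03) = e^(−0.4559) = 0.6339; e^(−k₂τ) = e^(−2.135) = 0.1183.
C_N = 0.0756×1.53/(0.354−0.0756) × (0.6339−0.1183) = 0.4155×0.5156 = 0.2142 mol/dm³.
C_M = C_{M0}e^(−k₁τ) = 0.9699 mol/dm³, so C_P = C_{M0}−C_M−C_N = 0.3459 mol/dm³; C_N/C_P = 0.619.

0.619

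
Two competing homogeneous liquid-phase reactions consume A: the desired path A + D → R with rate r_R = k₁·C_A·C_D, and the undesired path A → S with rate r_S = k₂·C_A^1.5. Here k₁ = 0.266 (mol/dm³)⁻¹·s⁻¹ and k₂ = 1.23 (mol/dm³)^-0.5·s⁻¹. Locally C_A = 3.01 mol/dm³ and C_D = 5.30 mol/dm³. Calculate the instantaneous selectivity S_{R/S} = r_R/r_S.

S_{R/S} = r_R/r_S = (k₁·C_A·C_D)/(k₂·C_A^1.5) = (k₁/k₂)·C_A^-0.5·C_D.
= (0.266×3.010×5.300) / (1.23×3.010^1.5) = 4.243/6.423 = 0.661.

0.661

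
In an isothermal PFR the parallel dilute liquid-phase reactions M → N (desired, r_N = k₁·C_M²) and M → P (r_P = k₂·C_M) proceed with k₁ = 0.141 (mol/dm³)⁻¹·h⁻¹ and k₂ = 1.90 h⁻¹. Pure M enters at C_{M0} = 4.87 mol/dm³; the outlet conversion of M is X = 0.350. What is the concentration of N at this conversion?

0.390 mol/dm³

C_M = C_{M0}(1−X) = 3.166 mol/dm³.
Along a PFR/batch, dC_P/dC_M = −r_P/(r_N+r_P) = −k₂/(k₂+k₁·C_M).
Integrating from C_{M0} to C_M: C_P = (1.90/0.141)·ln[(1.90+0.141·4.87)/(1.90+0.141·3.17)] = 13.48·ln(2.587/2.346) = 1.314 mol/dm³.
Then C_N = (C_{M0}−C_M) − C_P = 1.704 − 1.314 = 0.3904 mol/dm³.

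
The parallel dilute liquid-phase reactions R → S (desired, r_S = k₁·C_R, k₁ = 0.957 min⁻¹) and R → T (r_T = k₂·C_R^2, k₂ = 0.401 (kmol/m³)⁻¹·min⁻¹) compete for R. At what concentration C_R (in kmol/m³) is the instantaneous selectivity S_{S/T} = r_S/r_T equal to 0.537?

S_{S/T} = (k₁/k₂)·C_R⁻¹ ⇒ C_R = (S·k₂/k₁)^(-1).
= (0.537×0.401/0.957)^(-1) = (0.2250)^(-1) = 4.44 kmol/m³.

4.44 kmol/m³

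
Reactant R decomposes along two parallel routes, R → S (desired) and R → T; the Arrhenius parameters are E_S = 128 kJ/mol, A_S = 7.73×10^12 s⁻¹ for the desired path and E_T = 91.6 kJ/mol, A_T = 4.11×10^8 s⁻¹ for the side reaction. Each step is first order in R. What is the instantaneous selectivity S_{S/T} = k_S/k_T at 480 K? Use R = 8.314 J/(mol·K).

2.06

With equal orders, S_{S/T} = k_S/k_T = (A_S/A_T)·exp[(E_T−E_S)/(RT)].
(E_T−E_S)/(RT) = (91.6−128)×10³/(8.314×480) = -36400/3991 = -9.121.
k_S/k_T = (7.73×10^12/4.11×10^8)·exp(-9.121) = 18808 × 1.093×10^-4 = 2.06.
Since E_S > E_T, raising the temperature improves selectivity toward S.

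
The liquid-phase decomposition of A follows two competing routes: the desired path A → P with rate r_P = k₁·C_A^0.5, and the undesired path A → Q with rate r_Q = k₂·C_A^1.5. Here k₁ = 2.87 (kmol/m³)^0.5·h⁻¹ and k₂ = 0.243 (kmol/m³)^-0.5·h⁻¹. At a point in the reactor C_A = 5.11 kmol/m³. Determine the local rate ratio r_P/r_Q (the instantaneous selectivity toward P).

2.31

S_{P/Q} = r_P/r_Q = (k₁·C_A^0.5)/(k₂·C_A^1.5) = (k₁/k₂)·C_A⁻¹.
= (2.87×5.110^0.5) / (0.243×5.110^1.5) = 6.488/2.807 = 2.31.
The undesired path is higher order in A, so low C_A (CSTR or dilute feed) favours P.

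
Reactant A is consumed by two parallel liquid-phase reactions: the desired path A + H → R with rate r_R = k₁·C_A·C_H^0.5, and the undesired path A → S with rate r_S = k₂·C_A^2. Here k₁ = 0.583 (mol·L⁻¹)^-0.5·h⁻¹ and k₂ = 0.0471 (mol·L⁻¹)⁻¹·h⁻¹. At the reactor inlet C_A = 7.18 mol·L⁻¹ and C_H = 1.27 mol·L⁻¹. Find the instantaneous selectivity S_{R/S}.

1.94

S_{R/S} = r_R/r_S = (k₁·C_A·C_H^0.5)/(k₂·C_A^2) = (k₁/k₂)·C_A⁻¹·C_H^0.5.
= (0.583×7.180×1.270^0.5) / (0.0471×7.180^2) = 4.717/2.428 = 1.94.
The undesired path is higher order in A, so low C_A (CSTR or dilute feed) favours R.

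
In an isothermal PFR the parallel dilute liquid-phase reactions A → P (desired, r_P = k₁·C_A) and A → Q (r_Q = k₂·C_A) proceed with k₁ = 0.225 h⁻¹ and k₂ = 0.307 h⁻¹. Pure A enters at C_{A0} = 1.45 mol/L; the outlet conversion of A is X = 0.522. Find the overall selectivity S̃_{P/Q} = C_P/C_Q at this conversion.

C_A = C_{A0}(1−X) = 0.6931 mol/L.
Both paths are first order in A, so the instantaneous fraction to P is constant: dC_P/d(−C_A) = k₁/(k₁+k₂) = 0.4229.
C_P = 0.4229·(C_{A0}−C_A) = 0.4229×0.7569 = 0.320 mol/L.
C_Q = (C_{A0}−C_A)−C_P = 0.4368 mol/L; S̃_{P/Q} = 0.3201/0.4368 = 0.733.

0.733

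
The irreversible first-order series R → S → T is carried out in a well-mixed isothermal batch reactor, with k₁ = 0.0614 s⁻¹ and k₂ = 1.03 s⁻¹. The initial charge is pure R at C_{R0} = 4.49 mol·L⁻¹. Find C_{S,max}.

0.224 mol·L⁻¹

For a first-order series the maximum intermediate yield is C_{S,max}/C_{R0} = (k₁/k₂)^[k₂/(k₂−k₁)].
= (0.0614/1.03)^(1.03/(1.03−0.0614)) = (0.05961)^(1.063) = 0.04985.
C_{S,max} = 0.04985×4.49 = 0.224 mol·L⁻¹.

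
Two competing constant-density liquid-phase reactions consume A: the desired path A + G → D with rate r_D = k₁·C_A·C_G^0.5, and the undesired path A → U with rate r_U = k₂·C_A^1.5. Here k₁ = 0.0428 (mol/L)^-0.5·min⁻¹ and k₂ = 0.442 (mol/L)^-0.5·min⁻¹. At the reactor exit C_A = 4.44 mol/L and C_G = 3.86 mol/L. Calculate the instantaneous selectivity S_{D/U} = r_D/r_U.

S_{D/U} = r_D/r_U = (k₁·C_A·C_G^0.5)/(k₂·C_A^1.5) = (k₁/k₂)·C_A^-0.5·C_G^0.5.
= (0.0428×4.440×3.860^0.5) / (0.442×4.440^1.5) = 0.3734/4.135 = 0.0903.

0.0903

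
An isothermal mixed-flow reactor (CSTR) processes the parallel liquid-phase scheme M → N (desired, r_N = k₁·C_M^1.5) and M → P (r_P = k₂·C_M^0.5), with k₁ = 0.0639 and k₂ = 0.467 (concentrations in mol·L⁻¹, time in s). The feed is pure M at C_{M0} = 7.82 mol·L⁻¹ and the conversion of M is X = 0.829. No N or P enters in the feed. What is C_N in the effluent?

Exit C_M = C_{M0}(1−X) = 7.82×0.171 = 1.337 mol·L⁻¹.
Rates in a CSTR are evaluated at the outlet concentration: r_N = 0.0639×1.337^1.5 = 0.09881, r_P = 0.467×1.337^0.5 = 0.5400.
Fraction of consumed M going to N: r_N/(r_N+r_P) = 0.1547.
C_N = 0.1547·C_{M0}·X = 0.1547×7.82×0.829 = 1.00 mol·L⁻¹.

1.00 mol·L⁻¹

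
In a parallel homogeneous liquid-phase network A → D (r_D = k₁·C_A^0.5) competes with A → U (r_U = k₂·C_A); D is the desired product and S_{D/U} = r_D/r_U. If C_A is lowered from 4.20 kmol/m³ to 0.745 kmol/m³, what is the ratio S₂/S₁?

S_{D/U} = (k₁/k₂)·C_A^-0.5, so S₂/S₁ = (C_{A,2}/C_{A,1})^-0.5.
= (0.745/4.20)^(-0.5) = (0.1774)^(-0.5) = 2.37.

2.37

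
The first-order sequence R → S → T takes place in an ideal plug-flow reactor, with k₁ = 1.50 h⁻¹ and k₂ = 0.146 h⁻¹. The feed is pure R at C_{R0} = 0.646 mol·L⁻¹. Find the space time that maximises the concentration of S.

1.72 h

The intermediate peaks when r₁ = r₂, i.e. k₁e^(−k₁τ) = k₂e^(−k₂τ), giving τ_opt = ln(k₂/k₁)/(k₂−k₁).
= ln(0.146/1.50)/(0.146−1.50) = ln(0.09733)/-1.354 = -2.330/-1.354 = 1.72 h.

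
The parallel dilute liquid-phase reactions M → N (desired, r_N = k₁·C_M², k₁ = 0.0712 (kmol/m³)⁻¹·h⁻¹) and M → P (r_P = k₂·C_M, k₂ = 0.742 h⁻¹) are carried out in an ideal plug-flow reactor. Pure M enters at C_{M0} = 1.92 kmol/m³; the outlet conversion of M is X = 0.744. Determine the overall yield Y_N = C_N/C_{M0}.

C_M = C_{M0}(1−X) = 0.4915 kmol/m³.
Along a PFR/batch, dC_P/dC_M = −r_P/(r_N+r_P) = −k₂/(k₂+k₁·C_M).
Integrating from C_{M0} to C_M: C_P = (0.742/0.0712)·ln[(0.742+0.0712·1.92)/(0.742+0.0712·0.492)] = 10.42·ln(0.8787/0.7770) = 1.282 kmol/m³.
Then C_N = (C_{M0}−C_M) − C_P = 1.428 − 1.282 = 0.1465 kmol/m³.
Y_N = C_N/C_{M0} = 0.1465/1.92 = 0.0763.

0.0763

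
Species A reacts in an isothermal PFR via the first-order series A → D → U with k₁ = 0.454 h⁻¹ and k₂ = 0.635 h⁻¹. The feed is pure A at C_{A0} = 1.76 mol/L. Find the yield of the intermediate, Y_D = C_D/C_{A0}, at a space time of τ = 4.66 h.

0.172

The intermediate concentration in a first-order A→B→C sequence is C_D = k₁C_{A0}(e^(−k₁τ) − e^(−k₂τ))/(k₂−k₁).
e^(−k₁τ) = e^(−0.454×4.66) = e^(−2.116) = 0.1206; e^(−k₂τ) = e^(−2.959) = 0.05187.
C_D = 0.454×1.76/(0.635−0.454) × (0.1206−0.05187) = 4.415×0.06869 = 0.3032 mol/L.
Y_D = C_D/C_{A0} = 0.3032/1.76 = 0.172.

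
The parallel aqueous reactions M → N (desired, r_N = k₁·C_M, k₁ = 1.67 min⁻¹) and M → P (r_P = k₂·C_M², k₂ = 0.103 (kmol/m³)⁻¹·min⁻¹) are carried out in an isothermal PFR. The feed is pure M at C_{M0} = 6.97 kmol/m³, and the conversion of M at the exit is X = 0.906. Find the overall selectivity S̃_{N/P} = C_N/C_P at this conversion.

4.45

C_M = C_{M0}(1−X) = 0.6552 kmol/m³.
Along a PFR/batch, dC_N/dC_M = −r_N/(r_N+r_P) = −k₁/(k₁+k₂·C_M).
Integrating from C_{M0} to C_M: C_N = (1.67/0.103)·ln[(1.67+0.103·6.97)/(1.67+0.103·0.655)] = 16.21·ln(2.388/1.737) = 5.156 kmol/m³.
C_P = (C_{M0}−C_M)−C_N = 1.159 kmol/m³; S̃_{N/P} = 5.156/1.159 = 4.45.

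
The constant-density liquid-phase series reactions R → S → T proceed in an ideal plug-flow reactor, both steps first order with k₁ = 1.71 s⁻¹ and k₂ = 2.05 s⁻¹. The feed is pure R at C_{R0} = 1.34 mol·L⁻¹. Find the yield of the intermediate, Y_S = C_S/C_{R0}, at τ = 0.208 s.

0.241

Solving the coupled first-order balances gives C_S(τ) = [k₁/(k₂−k₁)]·C_{R0}·(e^(−k₁τ) − e^(−k₂τ)).
e^(−k₁τ) = e^(−1.71×0.208) = e^(−0.3557) = 0.7007; e^(−k₂τ) = e^(−0.4264) = 0.6529.
C_S = 1.71×1.34/(2.05−1.71) × (0.7007−0.6529) = 6.739×0.04784 = 0.3224 mol·L⁻¹.
Y_S = C_S/C_{R0} = 0.3224/1.34 = 0.241.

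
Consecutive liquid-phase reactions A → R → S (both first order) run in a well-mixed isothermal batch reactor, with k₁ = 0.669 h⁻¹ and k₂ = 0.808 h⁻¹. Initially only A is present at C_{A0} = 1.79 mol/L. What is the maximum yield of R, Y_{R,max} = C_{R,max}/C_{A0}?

Evaluating C_R at t_opt = ln(k₂/k₁)/(k₂−k₁) gives C_{R,max}/C_{A0} = (k₁/k₂)^[k₂/(k₂−k₁)].
= (0.669/0.808)^(0.808/(0.808−0.669)) = (0.8280)^(5.813) = 0.3338.

0.334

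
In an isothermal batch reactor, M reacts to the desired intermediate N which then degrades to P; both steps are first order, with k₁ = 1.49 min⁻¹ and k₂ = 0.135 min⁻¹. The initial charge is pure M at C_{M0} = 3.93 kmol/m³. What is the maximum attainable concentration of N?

3.09 kmol/m³

At the optimum, C_{N,max}/C_{M0} = (k₁/k₂)^[k₂/(k₂−k₁)].
= (1.49/0.135)^(0.135/(0.135−1.49)) = (11.04)^(-0.09963) = 0.7872.
C_{N,max} = 0.7872×3.93 = 3.09 kmol/m³.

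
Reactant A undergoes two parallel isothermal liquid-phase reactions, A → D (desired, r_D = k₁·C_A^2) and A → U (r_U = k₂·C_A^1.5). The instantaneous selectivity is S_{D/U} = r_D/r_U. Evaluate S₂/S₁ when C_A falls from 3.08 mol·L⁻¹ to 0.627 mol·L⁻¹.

S_{D/U} = (k₁/k₂)·C_A^0.5, so S₂/S₁ = (C_{A,2}/C_{A,1})^0.5.
= (0.627/3.08)^0.5 = (0.2036)^0.5 = 0.451.

0.451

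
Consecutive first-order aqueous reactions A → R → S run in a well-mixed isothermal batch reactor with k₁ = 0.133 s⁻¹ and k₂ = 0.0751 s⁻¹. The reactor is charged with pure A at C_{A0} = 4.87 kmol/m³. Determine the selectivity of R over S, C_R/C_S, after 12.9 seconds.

Solving the coupled first-order balances gives C_R(t) = [k₁/(k₂−k₁)]·C_{A0}·(e^(−k₁t) − e^(−k₂t)).
e^(−k₁t) = e^(−0.133×12.9) = e^(−1.716) = 0.1798; e^(−k₂t) = e^(−0.9688) = 0.3795.
C_R = 0.133×4.87/(0.0751−0.133) × (0.1798−0.3795) = (-11.19)×(-0.1997) = 2.234 kmol/m³.
C_A = C_{A0}e^(−k₁t) = 0.8758 kmol/m³, so C_S = C_{A0}−C_A−C_R = 1.760 kmol/m³; C_R/C_S = 1.27.

1.27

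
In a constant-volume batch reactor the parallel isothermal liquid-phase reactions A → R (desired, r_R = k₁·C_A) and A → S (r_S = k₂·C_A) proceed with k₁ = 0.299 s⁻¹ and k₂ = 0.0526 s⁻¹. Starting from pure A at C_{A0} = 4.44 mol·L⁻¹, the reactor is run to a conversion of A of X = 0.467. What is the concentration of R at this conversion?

C_A = C_{A0}(1−X) = 2.367 mol·L⁻¹.
Both paths are first order in A, so the instantaneous fraction to R is constant: dC_R/d(−C_A) = k₁/(k₁+k₂) = 0.8504.
C_R = 0.8504·(C_{A0}−C_A) = 0.8504×2.073 = 1.76 mol·L⁻¹.

1.76 mol·L⁻¹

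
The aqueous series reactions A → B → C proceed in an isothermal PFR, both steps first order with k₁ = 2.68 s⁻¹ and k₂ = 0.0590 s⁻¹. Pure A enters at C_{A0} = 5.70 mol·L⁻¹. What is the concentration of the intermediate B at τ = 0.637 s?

4.56 mol·L⁻¹

For first-order series with pure A initially, C_B(τ) = k₁C_{A0}/(k₂−k₁)·(e^(−k₁τ) − e^(−k₂τ)).
e^(−k₁τ) = e^(−2.68×0.637) = e^(−1.707) = 0.1814; e^(−k₂τ) = e^(−0.03758) = 0.9631.
C_B = 2.68×5.70/(0.0590−2.68) × (0.1814−0.9631) = (-5.828)×(-0.7817) = 4.556 mol·L⁻¹.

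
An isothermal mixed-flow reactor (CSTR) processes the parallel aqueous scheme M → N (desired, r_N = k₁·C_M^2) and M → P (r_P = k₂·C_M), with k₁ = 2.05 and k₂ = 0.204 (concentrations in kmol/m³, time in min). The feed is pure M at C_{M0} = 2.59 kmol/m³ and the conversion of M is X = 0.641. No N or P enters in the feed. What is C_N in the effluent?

1.50 kmol/m³

Exit C_M = C_{M0}(1−X) = 2.59×0.359 = 0.9298 kmol/m³.
In a CSTR the entire volume is at exit conditions, so r_N = 2.05×0.9298^2 = 1.772 and r_P = 0.204×0.9298 = 0.1897.
Fraction of consumed M going to N: r_N/(r_N+r_P) = 0.9033.
C_N = 0.9033·C_{M0}·X = 0.9033×2.59×0.641 = 1.50 kmol/m³.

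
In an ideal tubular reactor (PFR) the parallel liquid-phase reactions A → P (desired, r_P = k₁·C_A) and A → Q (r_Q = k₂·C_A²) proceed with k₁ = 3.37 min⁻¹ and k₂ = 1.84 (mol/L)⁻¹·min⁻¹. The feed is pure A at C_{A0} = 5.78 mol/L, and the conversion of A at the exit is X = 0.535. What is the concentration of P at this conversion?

0.955 mol/L

C_A = C_{A0}(1−X) = 2.688 mol/L.
Along a PFR/batch, dC_P/dC_A = −r_P/(r_P+r_Q) = −k₁/(k₁+k₂·C_A).
Integrating from C_{A0} to C_A: C_P = (3.37/1.84)·ln[(3.37+1.84·5.78)/(3.37+1.84·2.69)] = 1.832·ln(14.01/8.315) = 0.9548 mol/L.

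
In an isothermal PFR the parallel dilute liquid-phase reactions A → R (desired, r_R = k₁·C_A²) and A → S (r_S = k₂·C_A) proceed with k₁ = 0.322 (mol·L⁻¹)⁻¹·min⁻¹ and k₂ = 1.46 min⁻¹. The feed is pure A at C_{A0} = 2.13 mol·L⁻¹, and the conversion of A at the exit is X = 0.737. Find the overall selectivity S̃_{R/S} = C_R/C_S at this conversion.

C_A = C_{A0}(1−X) = 0.5602 mol·L⁻¹.
Along a PFR/batch, dC_S/dC_A = −r_S/(r_R+r_S) = −k₂/(k₂+k₁·C_A).
Integrating from C_{A0} to C_A: C_S = (1.46/0.322)·ln[(1.46+0.322·2.13)/(1.46+0.322·0.560)] = 4.534·ln(2.146/1.640) = 1.218 mol·L⁻¹.
Then C_R = (C_{A0}−C_A) − C_S = 1.570 − 1.218 = 0.3519 mol·L⁻¹.
S̃_{R/S} = C_R/C_S = 0.3519/1.218 = 0.289.

0.289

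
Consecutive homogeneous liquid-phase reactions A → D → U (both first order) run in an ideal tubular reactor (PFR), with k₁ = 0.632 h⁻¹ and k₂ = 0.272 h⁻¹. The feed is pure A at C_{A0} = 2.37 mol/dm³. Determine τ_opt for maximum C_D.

Setting dC_D/dτ = 0 gives τ_opt = ln(k₂/k₁)/(k₂−k₁).
= ln(0.272/0.632)/(0.272−0.632) = ln(0.4304)/-0.3600 = -0.8431/-0.3600 = 2.34 h.

2.34 h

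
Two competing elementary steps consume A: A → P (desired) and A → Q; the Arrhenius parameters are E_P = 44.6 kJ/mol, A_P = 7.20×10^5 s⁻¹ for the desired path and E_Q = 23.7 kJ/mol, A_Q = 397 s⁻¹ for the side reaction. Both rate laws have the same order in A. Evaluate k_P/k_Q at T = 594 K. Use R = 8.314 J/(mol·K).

k_P/k_Q = (A_P/A_Q)·exp[−(E_P−E_Q)/(RT)] = (A_P/A_Q)·exp[(E_Q−E_P)/(RT)].
(E_Q−E_P)/(RT) = (23.7−44.6)×10³/(8.314×594) = -20900/4939 = -4.232.
k_P/k_Q = (7.20×10^5/397)·exp(-4.232) = 1814 × 0.01452 = 26.3.
Since E_P > E_Q, raising the temperature improves selectivity toward P.

26.3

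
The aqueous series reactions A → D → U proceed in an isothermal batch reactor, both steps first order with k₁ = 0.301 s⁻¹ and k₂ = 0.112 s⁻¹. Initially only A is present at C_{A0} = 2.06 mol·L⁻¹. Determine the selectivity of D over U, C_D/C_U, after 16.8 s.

0.305

For first-order series with pure A initially, C_D(t) = k₁C_{A0}/(k₂−k₁)·(e^(−k₁t) − e^(−k₂t)).
e^(−k₁t) = e^(−0.301×16.8) = e^(−5.057) = 0.006366; e^(−k₂t) = e^(−1.882) = 0.1523.
C_D = 0.301×2.06/(0.112−0.301) × (0.006366−0.1523) = (-3.281)×(-0.1460) = 0.4789 mol·L⁻¹.
C_A = C_{A0}e^(−k₁t) = 0.01311 mol·L⁻¹, so C_U = C_{A0}−C_A−C_D = 1.568 mol·L⁻¹; C_D/C_U = 0.305.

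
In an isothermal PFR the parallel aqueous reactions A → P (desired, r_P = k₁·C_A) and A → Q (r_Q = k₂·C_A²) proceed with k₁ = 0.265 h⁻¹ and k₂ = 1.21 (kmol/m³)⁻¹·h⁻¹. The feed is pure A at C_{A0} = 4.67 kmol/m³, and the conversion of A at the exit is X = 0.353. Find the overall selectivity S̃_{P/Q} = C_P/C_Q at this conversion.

0.0578

C_A = C_{A0}(1−X) = 3.021 kmol/m³.
Along a PFR/batch, dC_P/dC_A = −r_P/(r_P+r_Q) = −k₁/(k₁+k₂·C_A).
Integrating from C_{A0} to C_A: C_P = (0.265/1.21)·ln[(0.265+1.21·4.67)/(0.265+1.21·3.02)] = 0.2190·ln(5.916/3.921) = 0.09007 kmol/m³.
C_Q = (C_{A0}−C_A)−C_P = 1.558 kmol/m³; S̃_{P/Q} = 0.09007/1.558 = 0.0578.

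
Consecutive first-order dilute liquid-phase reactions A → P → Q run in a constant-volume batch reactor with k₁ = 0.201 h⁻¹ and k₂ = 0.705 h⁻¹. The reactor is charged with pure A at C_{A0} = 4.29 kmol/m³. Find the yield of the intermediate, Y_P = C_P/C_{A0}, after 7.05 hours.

Solving the coupled first-order balances gives C_P(t) = [k₁/(k₂−k₁)]·C_{A0}·(e^(−k₁t) − e^(−k₂t)).
e^(−k₁t) = e^(−0.201×7.05) = e^(−1.417) = 0.2424; e^(−k₂t) = e^(−4.970) = 0.006941.
C_P = 0.201×4.29/(0.705−0.201) × (0.2424−0.006941) = 1.711×0.2355 = 0.4029 kmol/m³.
Y_P = C_P/C_{A0} = 0.4029/4.29 = 0.0939.

0.0939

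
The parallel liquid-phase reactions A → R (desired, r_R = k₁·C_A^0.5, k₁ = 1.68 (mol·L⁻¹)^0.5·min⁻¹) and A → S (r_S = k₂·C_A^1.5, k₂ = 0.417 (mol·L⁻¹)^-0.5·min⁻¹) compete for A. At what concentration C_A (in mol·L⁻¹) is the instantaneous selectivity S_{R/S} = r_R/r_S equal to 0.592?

6.81 mol·L⁻¹

S_{R/S} = (k₁/k₂)·C_A⁻¹ ⇒ C_A = (S·k₂/k₁)^(-1).
= (0.592×0.417/1.68)^(-1) = (0.1469)^(-1) = 6.81 mol·L⁻¹.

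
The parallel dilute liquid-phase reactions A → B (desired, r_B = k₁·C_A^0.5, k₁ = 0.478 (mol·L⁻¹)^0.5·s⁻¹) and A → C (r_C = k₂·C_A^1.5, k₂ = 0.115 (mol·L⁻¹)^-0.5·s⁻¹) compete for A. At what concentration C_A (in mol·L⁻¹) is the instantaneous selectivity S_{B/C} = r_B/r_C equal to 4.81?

S_{B/C} = (k₁/k₂)·C_A⁻¹ ⇒ C_A = (S·k₂/k₁)^(-1).
= (4.81×0.115/0.478)^(-1) = (1.157)^(-1) = 0.864 mol·L⁻¹.

0.864 mol·L⁻¹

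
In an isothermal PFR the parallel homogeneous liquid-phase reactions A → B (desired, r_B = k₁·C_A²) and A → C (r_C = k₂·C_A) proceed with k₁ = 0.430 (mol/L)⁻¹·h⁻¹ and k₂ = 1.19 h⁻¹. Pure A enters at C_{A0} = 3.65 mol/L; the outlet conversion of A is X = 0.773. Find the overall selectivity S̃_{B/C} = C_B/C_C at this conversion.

C_A = C_{A0}(1−X) = 0.8285 mol/L.
Along a PFR/batch, dC_C/dC_A = −r_C/(r_B+r_C) = −k₂/(k₂+k₁·C_A).
Integrating from C_{A0} to C_A: C_C = (1.19/0.430)·ln[(1.19+0.430·3.65)/(1.19+0.430·0.829)] = 2.767·ln(2.760/1.546) = 1.603 mol/L.
Then C_B = (C_{A0}−C_A) − C_C = 2.821 − 1.603 = 1.219 mol/L.
S̃_{B/C} = C_B/C_C = 1.219/1.603 = 0.760.

0.760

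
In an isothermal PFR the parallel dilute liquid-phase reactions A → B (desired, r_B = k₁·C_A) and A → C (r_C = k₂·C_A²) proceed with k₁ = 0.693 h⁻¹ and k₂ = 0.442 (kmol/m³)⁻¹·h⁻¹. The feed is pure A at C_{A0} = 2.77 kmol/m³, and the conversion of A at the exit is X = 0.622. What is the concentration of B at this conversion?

C_A = C_{A0}(1−X) = 1.047 kmol/m³.
Along a PFR/batch, dC_B/dC_A = −r_B/(r_B+r_C) = −k₁/(k₁+k₂·C_A).
Integrating from C_{A0} to C_A: C_B = (0.693/0.442)·ln[(0.693+0.442·2.77)/(0.693+0.442·1.05)] = 1.568·ln(1.917/1.156) = 0.7936 kmol/m³.

0.794 kmol/m³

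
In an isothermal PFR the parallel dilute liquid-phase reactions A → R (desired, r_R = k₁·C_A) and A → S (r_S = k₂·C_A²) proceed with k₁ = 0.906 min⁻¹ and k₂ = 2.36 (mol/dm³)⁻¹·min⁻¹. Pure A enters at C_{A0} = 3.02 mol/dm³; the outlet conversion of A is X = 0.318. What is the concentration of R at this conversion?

C_A = C_{A0}(1−X) = 2.060 mol/dm³.
Along a PFR/batch, dC_R/dC_A = −r_R/(r_R+r_S) = −k₁/(k₁+k₂·C_A).
Integrating from C_{A0} to C_A: C_R = (0.906/2.36)·ln[(0.906+2.36·3.02)/(0.906+2.36·2.06)] = 0.3839·ln(8.033/5.767) = 0.1273 mol/dm³.

0.127 mol/dm³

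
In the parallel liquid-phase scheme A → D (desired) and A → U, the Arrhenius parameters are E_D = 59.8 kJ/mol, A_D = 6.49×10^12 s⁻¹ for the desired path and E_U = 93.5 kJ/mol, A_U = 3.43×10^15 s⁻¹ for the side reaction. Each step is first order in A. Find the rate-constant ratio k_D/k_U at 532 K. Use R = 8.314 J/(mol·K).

3.85

Since both paths have the same order in A, the concentration cancels and S_{D/U} = k_D/k_U = (A_D/A_U)·exp[(E_U−E_D)/(RT)].
(E_U−E_D)/(RT) = (93.5−59.8)×10³/(8.314×532) = 33700/4423 = 7.619.
k_D/k_U = (6.49×10^12/3.43×10^15)·exp(7.619) = 0.001892 × 2037 = 3.85.
Since E_D < E_U, lowering the temperature improves selectivity toward D.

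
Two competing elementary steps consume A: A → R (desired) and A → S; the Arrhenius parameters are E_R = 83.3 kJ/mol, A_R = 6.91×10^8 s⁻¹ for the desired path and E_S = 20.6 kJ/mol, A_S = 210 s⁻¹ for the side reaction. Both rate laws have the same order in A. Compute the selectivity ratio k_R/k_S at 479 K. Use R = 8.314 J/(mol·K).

0.478

k_R/k_S = (A_R/A_S)·exp[−(E_R−E_S)/(RT)] = (A_R/A_S)·exp[(E_S−E_R)/(RT)].
(E_S−E_R)/(RT) = (20.6−83.3)×10³/(8.314×479) = -62700/3982 = -15.74.
k_R/k_S = (6.91×10^8/210)·exp(-15.74) = 3.290×10^6 × 1.453×10^-7 = 0.478.
Since E_R > E_S, raising the temperature improves selectivity toward R.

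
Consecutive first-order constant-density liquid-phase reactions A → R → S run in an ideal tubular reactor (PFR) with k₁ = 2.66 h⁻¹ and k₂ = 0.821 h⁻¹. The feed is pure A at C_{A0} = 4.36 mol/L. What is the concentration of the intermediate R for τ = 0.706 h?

2.57 mol/L

The intermediate concentration in a first-order A→B→C sequence is C_R = k₁C_{A0}(e^(−k₁τ) − e^(−k₂τ))/(k₂−k₁).
e^(−k₁τ) = e^(−2.66×0.706) = e^(−1.878) = 0.1529; e^(−k₂τ) = e^(−0.5796) = 0.5601.
C_R = 2.66×4.36/(0.821−2.66) × (0.1529−0.5601) = (-6.306)×(-0.4072) = 2.568 mol/L.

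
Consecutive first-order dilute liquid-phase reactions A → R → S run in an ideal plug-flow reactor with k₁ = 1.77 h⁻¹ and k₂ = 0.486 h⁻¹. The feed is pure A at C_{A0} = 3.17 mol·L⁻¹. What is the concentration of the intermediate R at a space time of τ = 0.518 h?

The intermediate concentration in a first-order A→B→C sequence is C_R = k₁C_{A0}(e^(−k₁τ) − e^(−k₂τ))/(k₂−k₁).
e^(−k₁τ) = e^(−1.77×0.518) = e^(−0.9169) = 0.3998; e^(−k₂τ) = e^(−0.2517) = 0.7774.
C_R = 1.77×3.17/(0.486−1.77) × (0.3998−0.7774) = (-4.370)×(-0.3777) = 1.650 mol·L⁻¹.

1.65 mol·L⁻¹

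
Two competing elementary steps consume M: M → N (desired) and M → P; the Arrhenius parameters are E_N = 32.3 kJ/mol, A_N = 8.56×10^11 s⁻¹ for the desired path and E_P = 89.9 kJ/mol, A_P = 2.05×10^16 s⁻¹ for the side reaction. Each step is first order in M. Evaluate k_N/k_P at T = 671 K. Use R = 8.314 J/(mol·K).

1.27

Since both paths have the same order in M, the concentration cancels and S_{N/P} = k_N/k_P = (A_N/A_P)·exp[(E_P−E_N)/(RT)].
(E_P−E_N)/(RT) = (89.9−32.3)×10³/(8.314×671) = 57600/5579 = 10.32.
k_N/k_P = (8.56×10^11/2.05×10^16)·exp(10.32) = 4.176×10^-5 × 30485 = 1.27.
Since E_N < E_P, lowering the temperature improves selectivity toward N.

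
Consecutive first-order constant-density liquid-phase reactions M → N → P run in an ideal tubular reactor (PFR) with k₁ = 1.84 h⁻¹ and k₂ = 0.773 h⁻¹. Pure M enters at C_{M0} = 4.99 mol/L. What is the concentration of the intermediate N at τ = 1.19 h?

2.47 mol/L

For first-order series with pure M initially, C_N(τ) = k₁C_{M0}/(k₂−k₁)·(e^(−k₁τ) − e^(−k₂τ)).
e^(−k₁τ) = e^(−1.84×1.19) = e^(−2.190) = 0.1120; e^(−k₂τ) = e^(−0.9199) = 0.3986.
C_N = 1.84×4.99/(0.773−1.84) × (0.1120−0.3986) = (-8.605)×(-0.2866) = 2.466 mol/L.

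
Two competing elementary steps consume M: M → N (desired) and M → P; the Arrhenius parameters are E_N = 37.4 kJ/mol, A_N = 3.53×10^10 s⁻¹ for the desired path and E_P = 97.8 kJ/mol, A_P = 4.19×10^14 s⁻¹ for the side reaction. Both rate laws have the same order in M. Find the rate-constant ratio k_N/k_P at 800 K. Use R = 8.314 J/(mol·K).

0.740

Since both paths have the same order in M, the concentration cancels and S_{N/P} = k_N/k_P = (A_N/A_P)·exp[(E_P−E_N)/(RT)].
(E_P−E_N)/(RT) = (97.8−37.4)×10³/(8.314×800) = 60400/6651 = 9.081.
k_N/k_P = (3.53×10^10/4.19×10^14)·exp(9.081) = 8.425×10^-5 × 8787 = 0.740.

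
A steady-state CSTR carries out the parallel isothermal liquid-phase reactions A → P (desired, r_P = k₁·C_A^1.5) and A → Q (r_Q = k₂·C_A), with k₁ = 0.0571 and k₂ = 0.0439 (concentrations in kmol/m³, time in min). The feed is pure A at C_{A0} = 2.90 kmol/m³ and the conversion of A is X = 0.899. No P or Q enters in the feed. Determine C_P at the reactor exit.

Exit C_A = C_{A0}(1−X) = 2.90×0.101 = 0.2929 kmol/m³.
Rates in a CSTR are evaluated at the outlet concentration: r_P = 0.0571×0.2929^1.5 = 0.009051, r_Q = 0.0439×0.2929 = 0.01286.
Fraction of consumed A going to P: r_P/(r_P+r_Q) = 0.4131.
C_P = 0.4131·C_{A0}·X = 0.4131×2.90×0.899 = 1.08 kmol/m³.

1.08 kmol/m³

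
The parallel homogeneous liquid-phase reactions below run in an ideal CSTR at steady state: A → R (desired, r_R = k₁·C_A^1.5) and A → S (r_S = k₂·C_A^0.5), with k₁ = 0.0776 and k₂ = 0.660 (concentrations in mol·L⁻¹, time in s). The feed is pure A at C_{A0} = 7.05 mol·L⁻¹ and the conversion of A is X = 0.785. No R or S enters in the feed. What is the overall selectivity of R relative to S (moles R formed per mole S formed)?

0.178

Exit C_A = C_{A0}(1−X) = 7.05×0.215 = 1.516 mol·L⁻¹.
In a CSTR the entire volume is at exit conditions, so r_R = 0.0776×1.516^1.5 = 0.1448 and r_S = 0.660×1.516^0.5 = 0.8126.
Overall selectivity = C_R/C_S = r_Rτ/(r_Sτ) = r_R/r_S = 0.178.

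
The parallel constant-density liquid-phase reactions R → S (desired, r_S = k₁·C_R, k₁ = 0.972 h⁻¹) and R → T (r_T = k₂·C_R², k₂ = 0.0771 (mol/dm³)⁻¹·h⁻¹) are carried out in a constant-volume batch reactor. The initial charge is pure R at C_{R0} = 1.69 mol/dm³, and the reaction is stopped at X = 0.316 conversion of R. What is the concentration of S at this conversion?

0.480 mol/dm³

C_R = C_{R0}(1−X) = 1.156 mol/dm³.
Along a PFR/batch, dC_S/dC_R = −r_S/(r_S+r_T) = −k₁/(k₁+k₂·C_R).
Integrating from C_{R0} to C_R: C_S = (0.972/0.0771)·ln[(0.972+0.0771·1.69)/(0.972+0.0771·1.16)] = 12.61·ln(1.102/1.061) = 0.4799 mol/dm³.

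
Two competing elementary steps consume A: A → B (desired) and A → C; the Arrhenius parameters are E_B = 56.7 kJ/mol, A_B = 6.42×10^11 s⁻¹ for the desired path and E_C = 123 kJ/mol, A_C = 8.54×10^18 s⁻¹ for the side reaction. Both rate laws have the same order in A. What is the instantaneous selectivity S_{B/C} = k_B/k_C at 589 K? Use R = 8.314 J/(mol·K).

k_B/k_C = (A_B/A_C)·exp[−(E_B−E_C)/(RT)] = (A_B/A_C)·exp[(E_C−E_B)/(RT)].
(E_C−E_B)/(RT) = (123−56.7)×10³/(8.314×589) = 66300/4897 = 13.54.
k_B/k_C = (6.42×10^11/8.54×10^18)·exp(13.54) = 7.518×10^-8 × 7.585×10^5 = 0.0570.

0.0570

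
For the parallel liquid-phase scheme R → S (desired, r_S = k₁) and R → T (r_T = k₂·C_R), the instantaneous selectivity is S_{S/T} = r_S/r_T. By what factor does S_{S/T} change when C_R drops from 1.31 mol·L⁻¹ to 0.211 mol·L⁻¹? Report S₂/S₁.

6.21

S_{S/T} = (k₁/k₂)·C_R⁻¹, so S₂/S₁ = (C_{R,2}/C_{R,1})⁻¹.
= 1.31/0.211 = 6.21.
Selectivity toward S rises as C_R falls — low-concentration operation is favoured.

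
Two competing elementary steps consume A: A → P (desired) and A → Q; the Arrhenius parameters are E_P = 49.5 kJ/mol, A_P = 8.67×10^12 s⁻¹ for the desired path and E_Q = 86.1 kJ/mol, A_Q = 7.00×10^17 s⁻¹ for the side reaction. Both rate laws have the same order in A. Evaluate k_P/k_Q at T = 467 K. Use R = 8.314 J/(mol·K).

Since both paths have the same order in A, the concentration cancels and S_{P/Q} = k_P/k_Q = (A_P/A_Q)·exp[(E_Q−E_P)/(RT)].
(E_Q−E_P)/(RT) = (86.1−49.5)×10³/(8.314×467) = 36600/3883 = 9.427.
k_P/k_Q = (8.67×10^12/7.00×10^17)·exp(9.427) = 1.239×10^-5 × 12414 = 0.154.
Since E_P < E_Q, lowering the temperature improves selectivity toward P.

0.154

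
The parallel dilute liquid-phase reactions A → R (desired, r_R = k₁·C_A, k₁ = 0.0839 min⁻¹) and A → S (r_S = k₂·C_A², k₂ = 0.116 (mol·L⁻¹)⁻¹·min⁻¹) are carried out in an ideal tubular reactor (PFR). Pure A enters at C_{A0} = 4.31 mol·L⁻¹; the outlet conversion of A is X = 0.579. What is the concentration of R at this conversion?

0.495 mol·L⁻¹

C_A = C_{A0}(1−X) = 1.815 mol·L⁻¹.
Along a PFR/batch, dC_R/dC_A = −r_R/(r_R+r_S) = −k₁/(k₁+k₂·C_A).
Integrating from C_{A0} to C_A: C_R = (0.0839/0.116)·ln[(0.0839+0.116·4.31)/(0.0839+0.116·1.81)] = 0.7233·ln(0.5839/0.2944) = 0.4953 mol·L⁻¹.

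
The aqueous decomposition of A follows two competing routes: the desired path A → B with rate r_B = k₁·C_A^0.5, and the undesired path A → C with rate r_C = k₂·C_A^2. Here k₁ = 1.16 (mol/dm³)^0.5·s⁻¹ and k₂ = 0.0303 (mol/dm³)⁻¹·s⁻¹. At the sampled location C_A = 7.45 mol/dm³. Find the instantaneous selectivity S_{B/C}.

1.88

S_{B/C} = r_B/r_C = (k₁·C_A^0.5)/(k₂·C_A^2) = (k₁/k₂)·C_A^-1.5.
= (1.16×7.450^0.5) / (0.0303×7.450^2) = 3.166/1.682 = 1.88.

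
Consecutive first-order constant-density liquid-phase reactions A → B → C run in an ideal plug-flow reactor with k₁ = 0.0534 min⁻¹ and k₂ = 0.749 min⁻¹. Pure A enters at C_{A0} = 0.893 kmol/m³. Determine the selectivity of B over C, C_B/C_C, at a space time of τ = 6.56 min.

0.221

The intermediate concentration in a first-order A→B→C sequence is C_B = k₁C_{A0}(e^(−k₁τ) − e^(−k₂τ))/(k₂−k₁).
e^(−k₁τ) = e^(−0.0534×6.56) = e^(−0.3503) = 0.7045; e^(−k₂τ) = e^(−4.913) = 0.007347.
C_B = 0.0534×0.893/(0.749−0.0534) × (0.7045−0.007347) = 0.06855×0.6971 = 0.04779 kmol/m³.
C_A = C_{A0}e^(−k₁τ) = 0.6291 kmol/m³, so C_C = C_{A0}−C_A−C_B = 0.2161 kmol/m³; C_B/C_C = 0.221.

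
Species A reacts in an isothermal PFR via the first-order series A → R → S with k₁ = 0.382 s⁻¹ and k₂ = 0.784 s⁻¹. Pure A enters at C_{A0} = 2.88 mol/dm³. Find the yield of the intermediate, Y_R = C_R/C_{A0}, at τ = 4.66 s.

The intermediate concentration in a first-order A→B→C sequence is C_R = k₁C_{A0}(e^(−k₁τ) − e^(−k₂τ))/(k₂−k₁).
e^(−k₁τ) = e^(−0.382×4.66) = e^(−1.780) = 0.1686; e^(−k₂τ) = e^(−3.653) = 0.02590.
C_R = 0.382×2.88/(0.784−0.382) × (0.1686−0.02590) = 2.737×0.1427 = 0.3906 mol/dm³.
Y_R = C_R/C_{A0} = 0.3906/2.88 = 0.136.

0.136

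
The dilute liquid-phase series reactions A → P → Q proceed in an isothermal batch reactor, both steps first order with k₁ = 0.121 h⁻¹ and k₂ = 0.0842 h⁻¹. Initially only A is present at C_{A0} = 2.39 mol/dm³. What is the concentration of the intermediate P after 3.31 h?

0.682 mol/dm³

The intermediate concentration in a first-order A→B→C sequence is C_P = k₁C_{A0}(e^(−k₁t) − e^(−k₂t))/(k₂−k₁).
e^(−k₁t) = e^(−0.121×3.31) = e^(−0.4005) = 0.6700; e^(−k₂t) = e^(−0.2787) = 0.7568.
C_P = 0.121×2.39/(0.0842−0.121) × (0.6700−0.7568) = (-7.858)×(-0.08679) = 0.6820 mol/dm³.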